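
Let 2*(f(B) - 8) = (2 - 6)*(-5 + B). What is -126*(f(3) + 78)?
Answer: -11340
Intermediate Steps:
f(B) = 18 - 2*B (f(B) = 8 + ((2 - 6)*(-5 + B))/2 = 8 + (-4*(-5 + B))/2 = 8 + (20 - 4*B)/2 = 8 + (10 - 2*B) = 18 - 2*B)
-126*(f(3) + 78) = -126*((18 - 2*3) + 78) = -126*((18 - 6) + 78) = -126*(12 + 78) = -126*90 = -11340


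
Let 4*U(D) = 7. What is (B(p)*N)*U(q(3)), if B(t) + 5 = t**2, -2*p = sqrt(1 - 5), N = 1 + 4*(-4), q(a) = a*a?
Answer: 315/2 ≈ 157.50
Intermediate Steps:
q(a) = a**2
U(D) = 7/4 (U(D) = (1/4)*7 = 7/4)
N = -15 (N = 1 - 16 = -15)
p = -I (p = -sqrt(1 - 5)/2 = -I ≈ -1.0*I)
B(t) = -5 + t**2
(B(p)*N)*U(q(3)) = ((-5 + (-I)**2)*(-15))*(7/4) = ((-5 - 1)*(-15))*(7/4) = -6*(-15)*(7/4) = 90*(7/4) = 315/2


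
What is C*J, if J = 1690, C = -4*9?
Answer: -60840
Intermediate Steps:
C = -36
C*J = -36*1690 = -60840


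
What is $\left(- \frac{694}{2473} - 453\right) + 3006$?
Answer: $\frac{6312875}{2473} \approx 2552.7$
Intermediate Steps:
$\left(- \frac{694}{2473} - 453\right) + 3006 = - \frac{1120963}{2473} + 3006 = \frac{6312875}{2473}$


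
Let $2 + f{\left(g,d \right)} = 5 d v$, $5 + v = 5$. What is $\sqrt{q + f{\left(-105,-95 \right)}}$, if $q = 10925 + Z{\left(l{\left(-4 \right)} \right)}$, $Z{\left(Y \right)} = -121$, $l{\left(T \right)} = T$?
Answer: $\sqrt{10802} \approx 103.93$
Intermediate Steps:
$v = 0$ ($v = -5 + 5 = 0$)
$q = 10804$ ($q = 10925 - 121 = 10804$)
$f{\left(g,d \right)} = -2$ ($f{\left(g,d \right)} = -2 + 5 d 0 = -2 + 0 = -2$)
$\sqrt{q + f{\left(-105,-95 \right)}} = \sqrt{10804 - 2} = \sqrt{10802}$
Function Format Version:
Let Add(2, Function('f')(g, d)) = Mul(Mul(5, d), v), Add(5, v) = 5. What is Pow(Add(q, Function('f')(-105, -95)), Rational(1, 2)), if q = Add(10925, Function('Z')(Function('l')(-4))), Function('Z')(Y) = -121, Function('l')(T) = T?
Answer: Pow(10802, Rational(1, 2)) ≈ 103.93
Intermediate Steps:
v = 0 (v = Add(-5, 5) = 0)
q = 10804 (q = Add(10925, -121) = 10804)
Function('f')(g, d) = -2 (Function('f')(g, d) = Add(-2, Mul(Mul(5, d), 0)) = Add(-2, 0) = -2)
Pow(Add(q, Function('f')(-105, -95)), Rational(1, 2)) = Pow(Add(10804, -2), Rational(1, 2)) = Pow(10802, Rational(1, 2))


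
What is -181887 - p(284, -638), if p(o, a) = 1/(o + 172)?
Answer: -82940473/456 ≈ -1.8189e+5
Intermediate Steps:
p(o, a) = 1/(172 + o)
-181887 - p(284, -638) = -181887 - 1/(172 + 284) = -181887 - 1/456 = -82940473/456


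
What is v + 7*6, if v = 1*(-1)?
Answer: 41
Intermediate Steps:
v = -1
v + 7*6 = -1 + 7*6 = -1 + 42 = 41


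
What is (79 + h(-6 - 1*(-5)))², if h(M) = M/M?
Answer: 6400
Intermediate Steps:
h(M) = 1
(79 + h(-6 - 1*(-5)))² = (79 + 1)² = 80² = 6400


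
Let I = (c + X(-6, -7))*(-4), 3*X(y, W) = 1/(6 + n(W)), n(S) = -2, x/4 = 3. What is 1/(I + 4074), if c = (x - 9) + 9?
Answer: 3/12077 ≈ 0.00024841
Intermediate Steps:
x = 12 (x = 4*3 = 12)
c = 12 (c = (12 - 9) + 9 = 3 + 9 = 12)
X(y, W) = 1/12 (X(y, W) = 1/(3*(6 - 2)) = (⅓)/4 = (⅓)*(¼) = 1/12)
I = -145/3 (I = (12 + 1/12)*(-4) = (145/12)*(-4) = -145/3 ≈ -48.333)
1/(I + 4074) = 1/(-145/3 + 4074) = 1/(12077/3) = 3/12077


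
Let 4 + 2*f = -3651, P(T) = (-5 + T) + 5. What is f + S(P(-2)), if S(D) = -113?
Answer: -3881/2 ≈ -1940.5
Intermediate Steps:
P(T) = T
f = -3655/2 (f = -2 + (½)*(-3651) = -2 - 3651/2 = -3655/2 ≈ -1827.5)
f + S(P(-2)) = -3655/2 - 113 = -3881/2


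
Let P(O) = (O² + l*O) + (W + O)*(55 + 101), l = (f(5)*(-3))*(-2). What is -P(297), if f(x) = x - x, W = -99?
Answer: -119097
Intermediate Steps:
f(x) = 0
l = 0 (l = (0*(-3))*(-2) = 0*(-2) = 0)
P(O) = -15444 + O² + 156*O (P(O) = (O² + 0*O) + (-99 + O)*(55 + 101) = (O² + 0) + (-99 + O)*156 = O² + (-15444 + 156*O) = -15444 + O² + 156*O)
-P(297) = -(-15444 + 297² + 156*297) = -(-15444 + 88209 + 46332) = -1*119097 = -119097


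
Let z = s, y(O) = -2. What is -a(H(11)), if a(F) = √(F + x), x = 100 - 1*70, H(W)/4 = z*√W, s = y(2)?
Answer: -√(30 - 8*√11) ≈ -1.8620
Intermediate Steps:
s = -2
z = -2
H(W) = -8*√W (H(W) = 4*(-2*√W) = -8*√W)
x = 30 (x = 100 - 70 = 30)
a(F) = √(30 + F) (a(F) = √(F + 30) = √(30 + F))
-a(H(11)) = -√(30 - 8*√11)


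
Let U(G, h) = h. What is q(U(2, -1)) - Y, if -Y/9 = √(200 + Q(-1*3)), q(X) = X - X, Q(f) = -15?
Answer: 9*√185 ≈ 122.41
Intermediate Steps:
q(X) = 0
Y = -9*√185 (Y = -9*√(200 - 15) = -9*√185 ≈ -122.41)
q(U(2, -1)) - Y = 0 - (-9)*√185 = 0 + 9*√185 = 9*√185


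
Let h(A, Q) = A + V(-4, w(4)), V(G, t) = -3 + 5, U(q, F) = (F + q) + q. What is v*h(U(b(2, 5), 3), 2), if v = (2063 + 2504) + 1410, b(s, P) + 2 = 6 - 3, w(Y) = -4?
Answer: 41839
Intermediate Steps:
b(s, P) = 1 (b(s, P) = -2 + (6 - 3) = -2 + 3 = 1)
U(q, F) = F + 2*q
v = 5977 (v = 4567 + 1410 = 5977)
V(G, t) = 2
h(A, Q) = 2 + A (h(A, Q) = A + 2 = 2 + A)
v*h(U(b(2, 5), 3), 2) = 5977*(2 + (3 + 2*1)) = 5977*(2 + (3 + 2)) = 5977*(2 + 5) = 5977*7 = 41839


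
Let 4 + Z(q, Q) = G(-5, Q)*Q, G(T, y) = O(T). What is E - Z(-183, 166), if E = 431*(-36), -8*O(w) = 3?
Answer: -61799/4 ≈ -15450.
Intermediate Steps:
O(w) = -3/8 (O(w) = -⅛*3 = -3/8)
G(T, y) = -3/8
Z(q, Q) = -4 - 3*Q/8
E = -15516
E - Z(-183, 166) = -15516 - (-4 - 3/8*166) = -15516 - (-4 - 249/4) = -15516 - 1*(-265/4) = -15516 + 265/4 = -61799/4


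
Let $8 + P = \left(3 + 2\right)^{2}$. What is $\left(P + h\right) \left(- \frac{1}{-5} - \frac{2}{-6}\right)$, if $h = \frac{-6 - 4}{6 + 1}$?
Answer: $\frac{872}{105} \approx 8.3048$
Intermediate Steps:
$P = 17$ ($P = -8 + \left(3 + 2\right)^{2} = -8 + 5^{2} = -8 + 25 = 17$)
$h = - \frac{10}{7} \approx -1.4286$
$\left(P + h\right) \left(- \frac{1}{-5} - \frac{2}{-6}\right) = \left(17 - \frac{10}{7}\right) \left(- \frac{1}{-5} - \frac{2}{-6}\right) = \frac{109 \left(\left(-1\right) \left(- \frac{1}{5}\right) - - \frac{1}{3}\right)}{7} = \frac{109 \left(\frac{1}{5} + \frac{1}{3}\right)}{7} = \frac{109}{7} \cdot \frac{8}{15} = \frac{872}{105}$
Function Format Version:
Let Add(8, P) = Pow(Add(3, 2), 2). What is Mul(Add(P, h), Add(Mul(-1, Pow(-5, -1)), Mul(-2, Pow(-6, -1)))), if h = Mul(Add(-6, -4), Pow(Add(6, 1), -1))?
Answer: Rational(872, 105) ≈ 8.3048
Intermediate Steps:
P = 17 (P = Add(-8, Pow(Add(3, 2), 2)) = Add(-8, Pow(5, 2)) = Add(-8, 25) = 17)
h = Rational(-10, 7) (h = Mul(-10, Pow(7, -1)) = Mul(-10, Rational(1, 7)) = Rational(-10, 7) ≈ -1.4286)
Mul(Add(P, h), Add(Mul(-1, Pow(-5, -1)), Mul(-2, Pow(-6, -1)))) = Mul(Add(17, Rational(-10, 7)), Add(Mul(-1, Pow(-5, -1)), Mul(-2, Pow(-6, -1)))) = Mul(Rational(109, 7), Add(Mul(-1, Rational(-1, 5)), Mul(-2, Rational(-1, 6)))) = Mul(Rational(109, 7), Add(Rational(1, 5), Rational(1, 3))) = Mul(Rational(109, 7), Rational(8, 15)) = Rational(872, 105)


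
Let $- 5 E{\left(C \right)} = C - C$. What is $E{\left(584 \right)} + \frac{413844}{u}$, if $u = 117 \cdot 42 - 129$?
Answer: $\frac{137948}{1595} \approx 86.488$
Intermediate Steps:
$E{\left(C \right)} = 0$ ($E{\left(C \right)} = - \frac{C - C}{5} = \left(- \frac{1}{5}\right) 0 = 0$)
$u = 4785$ ($u = 4914 - 129 = 4785$)
$E{\left(584 \right)} + \frac{413844}{u} = 0 + \frac{413844}{4785} = 0 + 413844 \cdot \frac{1}{4785} = 0 + \frac{137948}{1595} = \frac{137948}{1595}$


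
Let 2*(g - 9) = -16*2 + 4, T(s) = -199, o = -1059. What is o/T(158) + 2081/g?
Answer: -408824/995 ≈ -410.88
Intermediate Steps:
g = -5 (g = 9 + (-16*2 + 4)/2 = 9 + (-32 + 4)/2 = 9 + (1/2)*(-28) = 9 - 14 = -5)
o/T(158) + 2081/g = -1059/(-199) + 2081/(-5) = -1059*(-1/199) + 2081*(-1/5) = 1059/199 - 2081/5 = -408824/995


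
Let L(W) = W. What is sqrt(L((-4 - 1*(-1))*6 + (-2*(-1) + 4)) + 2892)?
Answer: 24*sqrt(5) ≈ 53.666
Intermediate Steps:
sqrt(L((-4 - 1*(-1))*6 + (-2*(-1) + 4)) + 2892) = sqrt(((-4 - 1*(-1))*6 + (-2*(-1) + 4)) + 2892) = sqrt(((-4 + 1)*6 + (2 + 4)) + 2892) = sqrt((-3*6 + 6) + 2892) = sqrt((-18 + 6) + 2892) = sqrt(-12 + 2892) = sqrt(2880) = 24*sqrt(5)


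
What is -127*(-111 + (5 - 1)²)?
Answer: 12065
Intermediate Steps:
-127*(-111 + (5 - 1)²) = -127*(-111 + 4²) = -127*(-111 + 16) = -127*(-95) = 12065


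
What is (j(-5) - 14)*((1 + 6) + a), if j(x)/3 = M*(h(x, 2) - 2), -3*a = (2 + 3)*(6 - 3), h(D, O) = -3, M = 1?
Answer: -58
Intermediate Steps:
a = -5 (a = -(2 + 3)*(6 - 3)/3 = -5*3/3 = -1/3*15 = -5)
j(x) = -15 (j(x) = 3*(1*(-3 - 2)) = 3*(1*(-5)) = 3*(-5) = -15)
(j(-5) - 14)*((1 + 6) + a) = (-15 - 14)*((1 + 6) - 5) = -29*(7 - 5) = -29*2 = -58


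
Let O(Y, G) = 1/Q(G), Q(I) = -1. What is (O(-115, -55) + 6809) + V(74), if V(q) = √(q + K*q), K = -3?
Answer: 6808 + 2*I*√37 ≈ 6808.0 + 12.166*I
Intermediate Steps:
O(Y, G) = -1 (O(Y, G) = 1/(-1) = -1)
V(q) = √2*√(-q) (V(q) = √(q - 3*q) = √(-2*q) = √2*√(-q))
(O(-115, -55) + 6809) + V(74) = (-1 + 6809) + √2*√(-1*74) = 6808 + √2*√(-74) = 6808 + √2*(I*√74) = 6808 + 2*I*√37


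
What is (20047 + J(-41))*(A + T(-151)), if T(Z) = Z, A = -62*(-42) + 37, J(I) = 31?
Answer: 49994220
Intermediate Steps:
A = 2641 (A = 2604 + 37 = 2641)
(20047 + J(-41))*(A + T(-151)) = (20047 + 31)*(2641 - 151) = 20078*2490 = 49994220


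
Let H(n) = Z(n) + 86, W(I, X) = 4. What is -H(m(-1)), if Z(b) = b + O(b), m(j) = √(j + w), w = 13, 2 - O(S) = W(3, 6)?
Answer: -84 - 2*√3 ≈ -87.464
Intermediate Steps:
O(S) = -2 (O(S) = 2 - 1*4 = 2 - 4 = -2)
m(j) = √(13 + j) (m(j) = √(j + 13) = √(13 + j))
Z(b) = -2 + b (Z(b) = b - 2 = -2 + b)
H(n) = 84 + n (H(n) = (-2 + n) + 86 = 84 + n)
-H(m(-1)) = -(84 + √(13 - 1)) = -(84 + √12) = -(84 + 2*√3) = -84 - 2*√3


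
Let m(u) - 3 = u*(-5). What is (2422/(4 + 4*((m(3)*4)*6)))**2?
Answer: 29929/6724 ≈ 4.4511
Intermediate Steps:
m(u) = 3 - 5*u (m(u) = 3 + u*(-5) = 3 - 5*u)
(2422/(4 + 4*((m(3)*4)*6)))**2 = (2422/(4 + 4*(((3 - 5*3)*4)*6)))**2 = (2422/(4 + 4*(((3 - 15)*4)*6)))**2 = (2422/(4 + 4*(-12*4*6)))**2 = (2422/(4 + 4*(-48*6)))**2 = (2422/(4 + 4*(-288)))**2 = (2422/(4 - 1152))**2 = (2422/(-1148))**2 = (2422*(-1/1148))**2 = (-173/82)**2 = 29929/6724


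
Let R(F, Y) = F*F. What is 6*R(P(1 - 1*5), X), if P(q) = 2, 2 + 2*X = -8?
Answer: 24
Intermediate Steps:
X = -5 (X = -1 + (½)*(-8) = -1 - 4 = -5)
R(F, Y) = F²
6*R(P(1 - 1*5), X) = 6*2² = 6*4 = 24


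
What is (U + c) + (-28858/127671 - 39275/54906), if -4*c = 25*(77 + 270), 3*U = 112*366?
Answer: 17905333188773/1557756428 ≈ 11494.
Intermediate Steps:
U = 13664 (U = (112*366)/3 = (⅓)*40992 = 13664)
c = -8675/4 (c = -25*(77 + 270)/4 = -25*347/4 = -¼*8675 = -8675/4 ≈ -2168.8)
(U + c) + (-28858/127671 - 39275/54906) = (13664 - 8675/4) + (-28858/127671 - 39275/54906) = 45981/4 + (-28858*1/127671 - 39275*1/54906) = 45981/4 + (-28858/127671 - 39275/54906) = 45981/4 - 733195097/778878214 = 17905333188773/1557756428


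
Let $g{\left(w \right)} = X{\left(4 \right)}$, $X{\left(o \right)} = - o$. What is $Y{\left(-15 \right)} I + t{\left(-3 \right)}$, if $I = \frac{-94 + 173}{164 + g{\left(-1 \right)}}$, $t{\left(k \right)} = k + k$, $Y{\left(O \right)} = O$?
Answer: $- \frac{429}{32} \approx -13.406$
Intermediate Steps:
$t{\left(k \right)} = 2 k$
$g{\left(w \right)} = -4$ ($g{\left(w \right)} = \left(-1\right) 4 = -4$)
$I = \frac{79}{160}$ ($I = \frac{-94 + 173}{164 - 4} = \frac{79}{160} \approx 0.49375$)
$Y{\left(-15 \right)} I + t{\left(-3 \right)} = \left(-15\right) \frac{79}{160} + 2 \left(-3\right) = - \frac{237}{32} - 6 = - \frac{429}{32}$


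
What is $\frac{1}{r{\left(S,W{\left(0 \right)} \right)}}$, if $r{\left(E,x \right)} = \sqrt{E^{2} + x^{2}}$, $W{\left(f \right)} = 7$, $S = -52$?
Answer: $\frac{\sqrt{2753}}{2753} \approx 0.019059$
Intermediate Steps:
$\frac{1}{r{\left(S,W{\left(0 \right)} \right)}} = \frac{1}{\sqrt{\left(-52\right)^{2} + 7^{2}}} = \frac{1}{\sqrt{2704 + 49}} = \frac{1}{\sqrt{2753}} = \frac{\sqrt{2753}}{2753}$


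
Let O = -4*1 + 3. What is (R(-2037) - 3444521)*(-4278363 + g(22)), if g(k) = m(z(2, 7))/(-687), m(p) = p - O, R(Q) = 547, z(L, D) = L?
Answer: 3374216747458672/229 ≈ 1.4735e+13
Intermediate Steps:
O = -1 (O = -4 + 3 = -1)
m(p) = 1 + p (m(p) = p - 1*(-1) = p + 1 = 1 + p)
g(k) = -1/229 (g(k) = (1 + 2)/(-687) = 3*(-1/687) = -1/229)
(R(-2037) - 3444521)*(-4278363 + g(22)) = (547 - 3444521)*(-4278363 - 1/229) = -3443974*(-979745128/229) = 3374216747458672/229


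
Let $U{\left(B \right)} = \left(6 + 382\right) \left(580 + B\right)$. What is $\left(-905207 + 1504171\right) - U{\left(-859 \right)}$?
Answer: $707216$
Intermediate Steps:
$U{\left(B \right)} = 225040 + 388 B$ ($U{\left(B \right)} = 388 \left(580 + B\right) = 225040 + 388 B$)
$\left(-905207 + 1504171\right) - U{\left(-859 \right)} = \left(-905207 + 1504171\right) - \left(225040 + 388 \left(-859\right)\right) = 598964 - \left(225040 - 333292\right) = 598964 - -108252 = 598964 + 108252 = 707216$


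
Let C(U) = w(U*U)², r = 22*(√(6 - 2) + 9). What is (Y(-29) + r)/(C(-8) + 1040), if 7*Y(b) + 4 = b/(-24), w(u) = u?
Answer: 40589/862848 ≈ 0.047041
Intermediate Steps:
Y(b) = -4/7 - b/168 (Y(b) = -4/7 + (b/(-24))/7 = -4/7 + (b*(-1/24))/7 = -4/7 + (-b/24)/7 = -4/7 - b/168)
r = 242 (r = 22*(√4 + 9) = 22*(2 + 9) = 22*11 = 242)
C(U) = U⁴ (C(U) = (U*U)² = (U²)² = U⁴)
(Y(-29) + r)/(C(-8) + 1040) = ((-4/7 - 1/168*(-29)) + 242)/((-8)⁴ + 1040) = ((-4/7 + 29/168) + 242)/(4096 + 1040) = (-67/168 + 242)/5136 = (40589/168)*(1/5136) = 40589/862848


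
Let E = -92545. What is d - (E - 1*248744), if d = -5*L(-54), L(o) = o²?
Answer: 326709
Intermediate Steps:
d = -14580 (d = -5*(-54)² = -5*2916 = -14580)
d - (E - 1*248744) = -14580 - (-92545 - 1*248744) = -14580 - (-92545 - 248744) = -14580 - 1*(-341289) = -14580 + 341289 = 326709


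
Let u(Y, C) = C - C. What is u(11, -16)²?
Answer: 0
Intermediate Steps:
u(Y, C) = 0
u(11, -16)² = 0² = 0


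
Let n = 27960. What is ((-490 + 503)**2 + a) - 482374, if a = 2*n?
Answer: -426285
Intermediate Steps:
a = 55920 (a = 2*27960 = 55920)
((-490 + 503)**2 + a) - 482374 = ((-490 + 503)**2 + 55920) - 482374 = (13**2 + 55920) - 482374 = (169 + 55920) - 482374 = 56089 - 482374 = -426285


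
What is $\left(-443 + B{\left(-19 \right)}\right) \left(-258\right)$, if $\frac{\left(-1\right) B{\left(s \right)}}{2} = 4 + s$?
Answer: $106554$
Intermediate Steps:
$B{\left(s \right)} = -8 - 2 s$ ($B{\left(s \right)} = - 2 \left(4 + s\right) = -8 - 2 s$)
$\left(-443 + B{\left(-19 \right)}\right) \left(-258\right) = \left(-443 - -30\right) \left(-258\right) = \left(-443 + \left(-8 + 38\right)\right) \left(-258\right) = \left(-443 + 30\right) \left(-258\right) = \left(-413\right) \left(-258\right) = 106554$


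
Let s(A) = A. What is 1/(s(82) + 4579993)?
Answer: 1/4580075 ≈ 2.1834e-7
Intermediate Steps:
1/(s(82) + 4579993) = 1/(82 + 4579993) = 1/4580075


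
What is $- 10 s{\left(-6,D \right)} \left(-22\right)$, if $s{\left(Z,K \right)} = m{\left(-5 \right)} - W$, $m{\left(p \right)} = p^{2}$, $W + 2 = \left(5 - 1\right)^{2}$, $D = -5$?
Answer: $2420$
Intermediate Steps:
$W = 14$ ($W = -2 + \left(5 - 1\right)^{2} = -2 + 4^{2} = -2 + 16 = 14$)
$s{\left(Z,K \right)} = 11$ ($s{\left(Z,K \right)} = \left(-5\right)^{2} - 14 = 25 - 14 = 11$)
$- 10 s{\left(-6,D \right)} \left(-22\right) = \left(-10\right) 11 \left(-22\right) = \left(-110\right) \left(-22\right) = 2420$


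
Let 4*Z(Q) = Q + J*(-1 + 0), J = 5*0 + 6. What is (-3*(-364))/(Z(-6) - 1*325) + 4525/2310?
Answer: -12979/9471 ≈ -1.3704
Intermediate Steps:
J = 6 (J = 0 + 6 = 6)
Z(Q) = -3/2 + Q/4 (Z(Q) = (Q + 6*(-1 + 0))/4 = (Q + 6*(-1))/4 = (Q - 6)/4 = (-6 + Q)/4 = -3/2 + Q/4)
(-3*(-364))/(Z(-6) - 1*325) + 4525/2310 = (-3*(-364))/((-3/2 + (¼)*(-6)) - 1*325) + 4525/2310 = 1092/((-3/2 - 3/2) - 325) + 4525*(1/2310) = 1092/(-3 - 325) + 905/462 = 1092/(-328) + 905/462 = 1092*(-1/328) + 905/462 = -273/82 + 905/462 = -12979/9471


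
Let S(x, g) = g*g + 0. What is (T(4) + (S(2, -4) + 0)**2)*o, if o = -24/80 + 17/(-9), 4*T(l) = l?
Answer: -50629/90 ≈ -562.54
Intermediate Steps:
T(l) = l/4
S(x, g) = g**2 (S(x, g) = g**2 + 0 = g**2)
o = -197/90 (o = -24*1/80 + 17*(-1/9) = -3/10 - 17/9 = -197/90 ≈ -2.1889)
(T(4) + (S(2, -4) + 0)**2)*o = ((1/4)*4 + ((-4)**2 + 0)**2)*(-197/90) = (1 + (16 + 0)**2)*(-197/90) = (1 + 16**2)*(-197/90) = (1 + 256)*(-197/90) = 257*(-197/90) = -50629/90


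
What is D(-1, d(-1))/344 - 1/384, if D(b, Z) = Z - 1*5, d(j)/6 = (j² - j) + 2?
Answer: 869/16512 ≈ 0.052628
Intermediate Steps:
d(j) = 12 - 6*j + 6*j² (d(j) = 6*((j² - j) + 2) = 6*(2 + j² - j) = 12 - 6*j + 6*j²)
D(b, Z) = -5 + Z (D(b, Z) = Z - 5 = -5 + Z)
D(-1, d(-1))/344 - 1/384 = (-5 + (12 - 6*(-1) + 6*(-1)²))/344 - 1/384 = (-5 + (12 + 6 + 6*1))*(1/344) - 1*1/384 = (-5 + (12 + 6 + 6))*(1/344) - 1/384 = (-5 + 24)*(1/344) - 1/384 = 19*(1/344) - 1/384 = 19/344 - 1/384 = 869/16512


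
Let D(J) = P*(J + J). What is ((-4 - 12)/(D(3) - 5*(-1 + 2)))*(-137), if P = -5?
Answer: -2192/35 ≈ -62.629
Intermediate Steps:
D(J) = -10*J (D(J) = -5*(J + J) = -10*J)
((-4 - 12)/(D(3) - 5*(-1 + 2)))*(-137) = ((-4 - 12)/(-10*3 - 5*(-1 + 2)))*(-137) = -16/(-30 - 5*1)*(-137) = -16/(-30 - 5)*(-137) = -16/(-35)*(-137) = -16*(-1/35)*(-137) = (16/35)*(-137) = -2192/35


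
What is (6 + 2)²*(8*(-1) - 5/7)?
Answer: -3904/7 ≈ -557.71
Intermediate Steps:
(6 + 2)²*(8*(-1) - 5/7) = 8²*(-8 - 5*⅐) = 64*(-8 - 5/7) = 64*(-61/7) = -3904/7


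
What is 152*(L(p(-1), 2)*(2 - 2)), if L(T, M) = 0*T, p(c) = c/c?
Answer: 0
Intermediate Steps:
p(c) = 1
L(T, M) = 0
152*(L(p(-1), 2)*(2 - 2)) = 152*(0*(2 - 2)) = 152*(0*0) = 152*0 = 0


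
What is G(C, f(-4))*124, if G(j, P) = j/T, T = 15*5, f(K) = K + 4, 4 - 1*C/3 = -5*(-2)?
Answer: -744/25 ≈ -29.760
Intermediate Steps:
C = -18 (C = 12 - (-15)*(-2) = 12 - 3*10 = 12 - 30 = -18)
f(K) = 4 + K
T = 75
G(j, P) = j/75
G(C, f(-4))*124 = ((1/75)*(-18))*124 = -6/25*124 = -744/25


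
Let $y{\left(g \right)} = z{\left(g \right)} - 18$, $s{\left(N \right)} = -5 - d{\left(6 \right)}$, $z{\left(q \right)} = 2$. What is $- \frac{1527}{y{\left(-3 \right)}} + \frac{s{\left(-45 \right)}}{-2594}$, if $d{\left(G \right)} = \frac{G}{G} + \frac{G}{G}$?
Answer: $\frac{1980575}{20752} \approx 95.44$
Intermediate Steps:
$d{\left(G \right)} = 2$ ($d{\left(G \right)} = 1 + 1 = 2$)
$s{\left(N \right)} = -7$ ($s{\left(N \right)} = -5 - 2 = -7$)
$y{\left(g \right)} = -16$ ($y{\left(g \right)} = 2 - 18 = -16$)
$- \frac{1527}{y{\left(-3 \right)}} + \frac{s{\left(-45 \right)}}{-2594} = - \frac{1527}{-16} - \frac{7}{-2594} = \left(-1527\right) \left(- \frac{1}{16}\right) - - \frac{7}{2594} = \frac{1527}{16} + \frac{7}{2594} = \frac{1980575}{20752}$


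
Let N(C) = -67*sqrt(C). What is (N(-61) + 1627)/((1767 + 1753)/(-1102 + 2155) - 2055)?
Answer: -1713231/2160395 + 70551*I*sqrt(61)/2160395 ≈ -0.79302 + 0.25506*I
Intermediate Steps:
(N(-61) + 1627)/((1767 + 1753)/(-1102 + 2155) - 2055) = (-67*I*sqrt(61) + 1627)/((1767 + 1753)/(-1102 + 2155) - 2055) = (-67*I*sqrt(61) + 1627)/(3520/1053 - 2055) = (-67*I*sqrt(61) + 1627)/(3520*(1/1053) - 2055) = (1627 - 67*I*sqrt(61))/(3520/1053 - 2055) = (1627 - 67*I*sqrt(61))/(-2160395/1053) = (1627 - 67*I*sqrt(61))*(-1053/2160395) = -1713231/2160395 + 70551*I*sqrt(61)/2160395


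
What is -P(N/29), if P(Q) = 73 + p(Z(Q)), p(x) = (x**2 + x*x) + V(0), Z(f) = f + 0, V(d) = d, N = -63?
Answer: -69331/841 ≈ -82.439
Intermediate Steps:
Z(f) = f
p(x) = 2*x**2 (p(x) = (x**2 + x*x) + 0 = (x**2 + x**2) + 0 = 2*x**2 + 0 = 2*x**2)
P(Q) = 73 + 2*Q**2
-P(N/29) = -(73 + 2*(-63/29)**2) = -(73 + 2*(3969/841)) = -(73 + 7938/841) = -1*69331/841 = -69331/841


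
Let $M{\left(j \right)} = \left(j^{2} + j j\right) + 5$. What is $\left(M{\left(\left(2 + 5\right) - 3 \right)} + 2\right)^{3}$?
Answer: $59319$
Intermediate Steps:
$M{\left(j \right)} = 5 + 2 j^{2}$ ($M{\left(j \right)} = \left(j^{2} + j^{2}\right) + 5 = 2 j^{2} + 5 = 5 + 2 j^{2}$)
$\left(M{\left(\left(2 + 5\right) - 3 \right)} + 2\right)^{3} = \left(\left(5 + 2 \left(\left(2 + 5\right) - 3\right)^{2}\right) + 2\right)^{3} = \left(\left(5 + 2 \left(7 - 3\right)^{2}\right) + 2\right)^{3} = \left(\left(5 + 2 \cdot 4^{2}\right) + 2\right)^{3} = \left(\left(5 + 2 \cdot 16\right) + 2\right)^{3} = \left(\left(5 + 32\right) + 2\right)^{3} = \left(37 + 2\right)^{3} = 39^{3} = 59319$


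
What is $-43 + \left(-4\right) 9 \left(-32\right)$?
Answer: $1109$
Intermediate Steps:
$-43 + \left(-4\right) 9 \left(-32\right) = -43 - -1152 = -43 + 1152 = 1109$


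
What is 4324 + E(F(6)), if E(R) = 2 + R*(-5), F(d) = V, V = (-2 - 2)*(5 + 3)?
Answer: 4486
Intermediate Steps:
V = -32 (V = -4*8 = -32)
F(d) = -32
E(R) = 2 - 5*R
4324 + E(F(6)) = 4324 + (2 - 5*(-32)) = 4324 + (2 + 160) = 4324 + 162 = 4486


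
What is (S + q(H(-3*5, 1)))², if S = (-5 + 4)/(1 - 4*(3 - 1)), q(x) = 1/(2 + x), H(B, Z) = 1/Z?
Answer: 100/441 ≈ 0.22676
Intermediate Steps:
S = ⅐ (S = -1/(1 - 4*2) = -1/(1 - 8) = -1/(-7) = -1*(-⅐) = ⅐ ≈ 0.14286)
(S + q(H(-3*5, 1)))² = (⅐ + 1/(2 + 1/1))² = (⅐ + 1/(2 + 1))² = (⅐ + 1/3)² = (⅐ + ⅓)² = (10/21)² = 100/441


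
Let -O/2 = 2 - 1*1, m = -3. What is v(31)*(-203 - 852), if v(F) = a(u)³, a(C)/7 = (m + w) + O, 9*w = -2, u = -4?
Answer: 37569909895/729 ≈ 5.1536e+7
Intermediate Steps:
w = -2/9 (w = (⅑)*(-2) = -2/9 ≈ -0.22222)
O = -2 (O = -2*(2 - 1*1) = -2*(2 - 1) = -2*1 = -2)
a(C) = -329/9 (a(C) = 7*((-3 - 2/9) - 2) = 7*(-29/9 - 2) = 7*(-47/9) = -329/9)
v(F) = -35611289/729 (v(F) = (-329/9)³ = -35611289/729)
v(31)*(-203 - 852) = -35611289*(-203 - 852)/729 = -35611289/729*(-1055) = 37569909895/729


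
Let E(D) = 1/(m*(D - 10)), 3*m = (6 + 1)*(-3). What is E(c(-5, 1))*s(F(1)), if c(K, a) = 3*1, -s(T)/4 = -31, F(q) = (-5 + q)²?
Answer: 124/49 ≈ 2.5306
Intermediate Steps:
m = -7 (m = ((6 + 1)*(-3))/3 = (7*(-3))/3 = (⅓)*(-21) = -7)
s(T) = 124 (s(T) = -4*(-31) = 124)
c(K, a) = 3
E(D) = 1/(70 - 7*D) (E(D) = 1/(-7*(D - 10)) = 1/(-7*(-10 + D)) = 1/(70 - 7*D))
E(c(-5, 1))*s(F(1)) = -1/(-70 + 7*3)*124 = -1/(-70 + 21)*124 = -1/(-49)*124 = -1*(-1/49)*124 = (1/49)*124 = 124/49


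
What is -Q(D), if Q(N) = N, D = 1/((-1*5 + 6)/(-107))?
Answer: 107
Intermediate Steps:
D = -107 (D = 1/((-5 + 6)*(-1/107)) = 1/(1*(-1/107)) = 1/(-1/107) = -107)
-Q(D) = -1*(-107) = 107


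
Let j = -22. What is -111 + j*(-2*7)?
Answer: 197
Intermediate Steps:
-111 + j*(-2*7) = -111 - (-44)*7 = -111 - 22*(-14) = -111 + 308 = 197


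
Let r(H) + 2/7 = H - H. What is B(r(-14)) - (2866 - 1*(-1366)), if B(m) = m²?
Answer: -207364/49 ≈ -4231.9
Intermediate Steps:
r(H) = -2/7 (r(H) = -2/7 + (H - H) = -2/7 + 0 = -2/7)
B(r(-14)) - (2866 - 1*(-1366)) = (-2/7)² - (2866 - 1*(-1366)) = 4/49 - (2866 + 1366) = 4/49 - 1*4232 = 4/49 - 4232 = -207364/49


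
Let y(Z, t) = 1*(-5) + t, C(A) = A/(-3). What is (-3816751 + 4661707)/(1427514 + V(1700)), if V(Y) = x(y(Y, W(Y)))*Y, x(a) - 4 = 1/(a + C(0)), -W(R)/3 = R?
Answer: 431350038/732217127 ≈ 0.58910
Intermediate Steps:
C(A) = -A/3 (C(A) = A*(-⅓) = -A/3)
W(R) = -3*R
y(Z, t) = -5 + t
x(a) = 4 + 1/a (x(a) = 4 + 1/(a - ⅓*0) = 4 + 1/(a + 0) = 4 + 1/a)
V(Y) = Y*(4 + 1/(-5 - 3*Y)) (V(Y) = (4 + 1/(-5 - 3*Y))*Y = Y*(4 + 1/(-5 - 3*Y)))
(-3816751 + 4661707)/(1427514 + V(1700)) = (-3816751 + 4661707)/(1427514 + 1700*(19 + 12*1700)/(5 + 3*1700)) = 844956/(1427514 + 1700*(19 + 20400)/(5 + 5100)) = 844956/(1427514 + 1700*20419/5105) = 844956/(1427514 + 1700*(1/5105)*20419) = 844956/(1427514 + 6942460/1021) = 844956/(1464434254/1021) = 844956*(1021/1464434254) = 431350038/732217127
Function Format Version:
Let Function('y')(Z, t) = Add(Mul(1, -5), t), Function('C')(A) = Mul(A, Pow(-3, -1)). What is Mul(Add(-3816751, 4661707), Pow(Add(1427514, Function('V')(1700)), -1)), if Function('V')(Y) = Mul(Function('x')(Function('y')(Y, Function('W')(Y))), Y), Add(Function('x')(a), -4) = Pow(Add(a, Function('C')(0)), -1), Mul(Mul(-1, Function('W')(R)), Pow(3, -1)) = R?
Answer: Rational(431350038, 732217127) ≈ 0.58910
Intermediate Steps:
Function('C')(A) = Mul(Rational(-1, 3), A) (Function('C')(A) = Mul(A, Rational(-1, 3)) = Mul(Rational(-1, 3), A))
Function('W')(R) = Mul(-3, R)
Function('y')(Z, t) = Add(-5, t)
Function('x')(a) = Add(4, Pow(a, -1)) (Function('x')(a) = Add(4, Pow(Add(a, Mul(Rational(-1, 3), 0)), -1)) = Add(4, Pow(Add(a, 0), -1)) = Add(4, Pow(a, -1)))
Function('V')(Y) = Mul(Y, Add(4, Pow(Add(-5, Mul(-3, Y)), -1))) (Function('V')(Y) = Mul(Add(4, Pow(Add(-5, Mul(-3, Y)), -1)), Y) = Mul(Y, Add(4, Pow(Add(-5, Mul(-3, Y)), -1))))
Mul(Add(-3816751, 4661707), Pow(Add(1427514, Function('V')(1700)), -1)) = Mul(Add(-3816751, 4661707), Pow(Add(1427514, Mul(1700, Pow(Add(5, Mul(3, 1700)), -1), Add(19, Mul(12, 1700)))), -1)) = Mul(844956, Pow(Add(1427514, Mul(1700, Pow(Add(5, 5100), -1), Add(19, 20400))), -1)) = Mul(844956, Pow(Add(1427514, Mul(1700, Pow(5105, -1), 20419)), -1)) = Mul(844956, Pow(Add(1427514, Mul(1700, Rational(1, 5105), 20419)), -1)) = Mul(844956, Pow(Add(1427514, Rational(6942460, 1021)), -1)) = Mul(844956, Pow(Rational(1464434254, 1021), -1)) = Mul(844956, Rational(1021, 1464434254)) = Rational(431350038, 732217127)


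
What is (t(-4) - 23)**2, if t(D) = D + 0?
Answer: 729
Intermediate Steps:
t(D) = D
(t(-4) - 23)**2 = (-4 - 23)**2 = (-27)**2 = 729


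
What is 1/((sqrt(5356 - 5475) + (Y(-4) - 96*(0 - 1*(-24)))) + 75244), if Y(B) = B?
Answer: 72936/5319660215 - I*sqrt(119)/5319660215 ≈ 1.3711e-5 - 2.0506e-9*I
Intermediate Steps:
1/((sqrt(5356 - 5475) + (Y(-4) - 96*(0 - 1*(-24)))) + 75244) = 1/((sqrt(5356 - 5475) + (-4 - 96*(0 - 1*(-24)))) + 75244) = 1/((sqrt(-119) + (-4 - 96*(0 + 24))) + 75244) = 1/((I*sqrt(119) + (-4 - 96*24)) + 75244) = 1/((I*sqrt(119) + (-4 - 2304)) + 75244) = 1/((I*sqrt(119) - 2308) + 75244) = 1/((-2308 + I*sqrt(119)) + 75244) = 1/(72936 + I*sqrt(119))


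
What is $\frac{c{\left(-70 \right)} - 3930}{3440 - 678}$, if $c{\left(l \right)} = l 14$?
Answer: $- \frac{2455}{1381} \approx -1.7777$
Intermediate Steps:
$c{\left(l \right)} = 14 l$
$\frac{c{\left(-70 \right)} - 3930}{3440 - 678} = \frac{14 \left(-70\right) - 3930}{3440 - 678} = \frac{-980 - 3930}{2762} = \left(-4910\right) \frac{1}{2762} = - \frac{2455}{1381}$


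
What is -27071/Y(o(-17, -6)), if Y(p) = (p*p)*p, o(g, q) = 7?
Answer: -27071/343 ≈ -78.924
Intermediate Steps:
Y(p) = p³ (Y(p) = p²*p = p³)
-27071/Y(o(-17, -6)) = -27071/(7³) = -27071/343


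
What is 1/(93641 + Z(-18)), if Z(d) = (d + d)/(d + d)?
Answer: 1/93642 ≈ 1.0679e-5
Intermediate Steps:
Z(d) = 1 (Z(d) = (2*d)/((2*d)) = (2*d)*(1/(2*d)) = 1)
1/(93641 + Z(-18)) = 1/(93641 + 1) = 1/93642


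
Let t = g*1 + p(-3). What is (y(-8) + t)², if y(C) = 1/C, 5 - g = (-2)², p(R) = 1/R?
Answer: 169/576 ≈ 0.29340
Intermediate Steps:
g = 1 (g = 5 - 1*(-2)² = 5 - 1*4 = 5 - 4 = 1)
t = ⅔ (t = 1*1 + 1/(-3) = 1 - ⅓ = ⅔ ≈ 0.66667)
(y(-8) + t)² = (1/(-8) + ⅔)² = (-⅛ + ⅔)² = (13/24)² = 169/576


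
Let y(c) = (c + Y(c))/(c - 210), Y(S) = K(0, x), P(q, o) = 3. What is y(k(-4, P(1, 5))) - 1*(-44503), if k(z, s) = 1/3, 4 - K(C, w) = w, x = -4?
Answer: 27992362/629 ≈ 44503.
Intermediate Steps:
K(C, w) = 4 - w
k(z, s) = 1/3
Y(S) = 8 (Y(S) = 4 - 1*(-4) = 4 + 4 = 8)
y(c) = (8 + c)/(-210 + c) (y(c) = (c + 8)/(c - 210) = (8 + c)/(-210 + c))
y(k(-4, P(1, 5))) - 1*(-44503) = (8 + 1/3)/(-210 + 1/3) - 1*(-44503) = (25/3)/(-629/3) + 44503 = -3/629*25/3 + 44503 = -25/629 + 44503 = 27992362/629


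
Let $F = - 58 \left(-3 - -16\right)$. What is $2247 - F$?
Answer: $3001$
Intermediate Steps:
$F = -754$ ($F = - 58 \left(-3 + 16\right) = \left(-58\right) 13 = -754$)
$2247 - F = 2247 - -754 = 2247 + 754 = 3001$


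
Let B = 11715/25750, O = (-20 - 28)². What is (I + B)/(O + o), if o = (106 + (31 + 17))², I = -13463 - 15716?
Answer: -150269507/134003000 ≈ -1.1214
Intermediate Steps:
I = -29179
O = 2304 (O = (-48)² = 2304)
B = 2343/5150 (B = 11715*(1/25750) = 2343/5150 ≈ 0.45495)
o = 23716 (o = (106 + 48)² = 154² = 23716)
(I + B)/(O + o) = (-29179 + 2343/5150)/(2304 + 23716) = -150269507/5150/26020 = -150269507/5150*1/26020 = -150269507/134003000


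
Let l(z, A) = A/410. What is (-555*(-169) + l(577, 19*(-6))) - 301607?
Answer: -42601517/205 ≈ -2.0781e+5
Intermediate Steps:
l(z, A) = A/410 (l(z, A) = A*(1/410) = A/410)
(-555*(-169) + l(577, 19*(-6))) - 301607 = (-555*(-169) + (19*(-6))/410) - 301607 = (93795 + (1/410)*(-114)) - 301607 = (93795 - 57/205) - 301607 = 19227918/205 - 301607 = -42601517/205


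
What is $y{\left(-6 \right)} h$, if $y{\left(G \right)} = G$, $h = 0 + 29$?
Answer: $-174$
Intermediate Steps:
$h = 29$
$y{\left(-6 \right)} h = \left(-6\right) 29 = -174$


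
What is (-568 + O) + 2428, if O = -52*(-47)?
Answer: 4304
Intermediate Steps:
O = 2444
(-568 + O) + 2428 = (-568 + 2444) + 2428 = 1876 + 2428 = 4304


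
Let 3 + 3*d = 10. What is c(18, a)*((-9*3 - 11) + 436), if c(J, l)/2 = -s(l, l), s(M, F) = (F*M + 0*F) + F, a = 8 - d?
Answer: -270640/9 ≈ -30071.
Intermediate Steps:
d = 7/3 (d = -1 + (⅓)*10 = -1 + 10/3 = 7/3 ≈ 2.3333)
a = 17/3 (a = 8 - 1*7/3 = 8 - 7/3 = 17/3 ≈ 5.6667)
s(M, F) = F + F*M (s(M, F) = (F*M + 0) + F = F*M + F = F + F*M)
c(J, l) = -2*l*(1 + l) (c(J, l) = 2*(-l*(1 + l)) = -2*l*(1 + l))
c(18, a)*((-9*3 - 11) + 436) = (-2*17/3*(1 + 17/3))*((-9*3 - 11) + 436) = (-2*17/3*20/3)*((-27 - 11) + 436) = -680*(-38 + 436)/9 = -680/9*398 = -270640/9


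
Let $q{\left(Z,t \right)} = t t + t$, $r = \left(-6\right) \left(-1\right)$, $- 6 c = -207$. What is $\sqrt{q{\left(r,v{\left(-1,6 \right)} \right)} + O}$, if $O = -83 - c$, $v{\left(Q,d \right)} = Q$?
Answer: $\frac{i \sqrt{470}}{2} \approx 10.84 i$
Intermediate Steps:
$c = \frac{69}{2}$ ($c = \left(- \frac{1}{6}\right) \left(-207\right) = \frac{69}{2} \approx 34.5$)
$r = 6$
$q{\left(Z,t \right)} = t + t^{2}$ ($q{\left(Z,t \right)} = t^{2} + t = t + t^{2}$)
$O = - \frac{235}{2}$ ($O = -83 - \frac{69}{2} = - \frac{235}{2} \approx -117.5$)
$\sqrt{q{\left(r,v{\left(-1,6 \right)} \right)} + O} = \sqrt{- (1 - 1) - \frac{235}{2}} = \sqrt{\left(-1\right) 0 - \frac{235}{2}} = \sqrt{0 - \frac{235}{2}} = \sqrt{- \frac{235}{2}} = \frac{i \sqrt{470}}{2}$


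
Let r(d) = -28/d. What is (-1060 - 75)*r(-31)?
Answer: -31780/31 ≈ -1025.2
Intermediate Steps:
(-1060 - 75)*r(-31) = (-1060 - 75)*(-28/(-31)) = -(-31780)*(-1)/31 = -1135*28/31 = -31780/31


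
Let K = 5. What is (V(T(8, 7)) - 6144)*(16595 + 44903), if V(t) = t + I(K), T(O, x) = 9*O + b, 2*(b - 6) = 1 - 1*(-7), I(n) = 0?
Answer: -372800876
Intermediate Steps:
b = 10 (b = 6 + (1 - 1*(-7))/2 = 6 + (1 + 7)/2 = 6 + (½)*8 = 6 + 4 = 10)
T(O, x) = 10 + 9*O (T(O, x) = 9*O + 10 = 10 + 9*O)
V(t) = t (V(t) = t + 0 = t)
(V(T(8, 7)) - 6144)*(16595 + 44903) = ((10 + 9*8) - 6144)*(16595 + 44903) = ((10 + 72) - 6144)*61498 = (82 - 6144)*61498 = -6062*61498 = -372800876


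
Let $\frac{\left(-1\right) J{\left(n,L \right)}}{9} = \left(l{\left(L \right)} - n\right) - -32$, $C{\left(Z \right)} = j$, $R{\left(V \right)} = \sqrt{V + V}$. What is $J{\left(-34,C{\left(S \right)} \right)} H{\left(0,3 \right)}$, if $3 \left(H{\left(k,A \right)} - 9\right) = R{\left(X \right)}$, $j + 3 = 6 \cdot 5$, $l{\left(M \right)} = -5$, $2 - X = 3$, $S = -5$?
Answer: $-4941 - 183 i \sqrt{2} \approx -4941.0 - 258.8 i$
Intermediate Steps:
$X = -1$ ($X = 2 - 3 = -1$)
$j = 27$ ($j = -3 + 6 \cdot 5 = -3 + 30 = 27$)
$R{\left(V \right)} = \sqrt{2} \sqrt{V}$ ($R{\left(V \right)} = \sqrt{2 V} = \sqrt{2} \sqrt{V}$)
$C{\left(Z \right)} = 27$
$H{\left(k,A \right)} = 9 + \frac{i \sqrt{2}}{3}$ ($H{\left(k,A \right)} = 9 + \frac{\sqrt{2} \sqrt{-1}}{3} = 9 + \frac{\sqrt{2} i}{3} = 9 + \frac{i \sqrt{2}}{3}$)
$J{\left(n,L \right)} = -243 + 9 n$ ($J{\left(n,L \right)} = - 9 \left(\left(-5 - n\right) - -32\right) = - 9 \left(\left(-5 - n\right) + 32\right) = - 9 \left(27 - n\right) = -243 + 9 n$)
$J{\left(-34,C{\left(S \right)} \right)} H{\left(0,3 \right)} = \left(-243 + 9 \left(-34\right)\right) \left(9 + \frac{i \sqrt{2}}{3}\right) = \left(-243 - 306\right) \left(9 + \frac{i \sqrt{2}}{3}\right) = - 549 \left(9 + \frac{i \sqrt{2}}{3}\right) = -4941 - 183 i \sqrt{2}$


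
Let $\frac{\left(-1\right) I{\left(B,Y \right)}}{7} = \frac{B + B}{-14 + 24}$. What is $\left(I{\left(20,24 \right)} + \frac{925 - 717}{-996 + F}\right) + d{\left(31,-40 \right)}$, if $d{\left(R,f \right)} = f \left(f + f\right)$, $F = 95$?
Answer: $\frac{2857764}{901} \approx 3171.8$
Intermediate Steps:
$d{\left(R,f \right)} = 2 f^{2}$ ($d{\left(R,f \right)} = f 2 f = 2 f^{2}$)
$I{\left(B,Y \right)} = - \frac{7 B}{5}$ ($I{\left(B,Y \right)} = - 7 \frac{B + B}{-14 + 24} = - 7 \frac{2 B}{10} = - 7 \cdot 2 B \frac{1}{10} = - 7 \frac{B}{5} = - \frac{7 B}{5}$)
$\left(I{\left(20,24 \right)} + \frac{925 - 717}{-996 + F}\right) + d{\left(31,-40 \right)} = \left(\left(- \frac{7}{5}\right) 20 + \frac{925 - 717}{-996 + 95}\right) + 2 \left(-40\right)^{2} = \left(-28 + \frac{208}{-901}\right) + 2 \cdot 1600 = \left(-28 + 208 \left(- \frac{1}{901}\right)\right) + 3200 = \left(-28 - \frac{208}{901}\right) + 3200 = - \frac{25436}{901} + 3200 = \frac{2857764}{901}$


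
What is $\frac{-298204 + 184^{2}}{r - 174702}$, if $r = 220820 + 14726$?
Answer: $- \frac{9441}{2173} \approx -4.3447$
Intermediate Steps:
$r = 235546$
$\frac{-298204 + 184^{2}}{r - 174702} = \frac{-298204 + 184^{2}}{235546 - 174702} = \frac{-298204 + 33856}{60844} = \left(-264348\right) \frac{1}{60844} = - \frac{9441}{2173}$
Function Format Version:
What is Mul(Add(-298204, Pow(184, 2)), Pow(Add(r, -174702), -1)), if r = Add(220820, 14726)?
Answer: Rational(-9441, 2173) ≈ -4.3447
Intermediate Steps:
r = 235546
Mul(Add(-298204, Pow(184, 2)), Pow(Add(r, -174702), -1)) = Mul(Add(-298204, Pow(184, 2)), Pow(Add(235546, -174702), -1)) = Mul(Add(-298204, 33856), Pow(60844, -1)) = Mul(-264348, Rational(1, 60844)) = Rational(-9441, 2173)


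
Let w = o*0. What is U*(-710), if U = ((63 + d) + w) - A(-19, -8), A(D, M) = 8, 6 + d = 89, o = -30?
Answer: -97980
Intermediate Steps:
w = 0 (w = -30*0 = 0)
d = 83 (d = -6 + 89 = 83)
U = 138 (U = ((63 + 83) + 0) - 1*8 = (146 + 0) - 8 = 146 - 8 = 138)
U*(-710) = 138*(-710) = -97980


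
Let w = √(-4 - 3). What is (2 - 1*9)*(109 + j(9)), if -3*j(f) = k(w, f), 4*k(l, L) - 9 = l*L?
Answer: -3031/4 + 21*I*√7/4 ≈ -757.75 + 13.89*I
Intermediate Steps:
w = I*√7 (w = √(-7) = I*√7 ≈ 2.6458*I)
k(l, L) = 9/4 + L*l/4 (k(l, L) = 9/4 + (l*L)/4 = 9/4 + (L*l)/4 = 9/4 + L*l/4)
j(f) = -¾ - I*f*√7/12 (j(f) = -(9/4 + f*(I*√7)/4)/3 = -(9/4 + I*f*√7/4)/3 = -¾ - I*f*√7/12)
(2 - 1*9)*(109 + j(9)) = (2 - 1*9)*(109 + (-¾ - 1/12*I*9*√7)) = (2 - 9)*(109 + (-¾ - 3*I*√7/4)) = -7*(433/4 - 3*I*√7/4) = -3031/4 + 21*I*√7/4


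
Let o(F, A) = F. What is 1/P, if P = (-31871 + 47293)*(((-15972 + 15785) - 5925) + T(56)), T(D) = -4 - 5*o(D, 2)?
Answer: -1/98639112 ≈ -1.0138e-8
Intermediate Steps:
T(D) = -4 - 5*D
P = -98639112 (P = (-31871 + 47293)*(((-15972 + 15785) - 5925) + (-4 - 5*56)) = 15422*((-187 - 5925) + (-4 - 280)) = 15422*(-6112 - 284) = 15422*(-6396) = -98639112)
1/P = 1/(-98639112) = -1/98639112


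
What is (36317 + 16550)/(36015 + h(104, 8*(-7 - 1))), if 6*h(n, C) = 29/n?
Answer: 32989008/22473389 ≈ 1.4679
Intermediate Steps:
h(n, C) = 29/(6*n) (h(n, C) = (29/n)/6 = 29/(6*n))
(36317 + 16550)/(36015 + h(104, 8*(-7 - 1))) = (36317 + 16550)/(36015 + (29/6)/104) = 52867/(36015 + (29/6)*(1/104)) = 52867/(36015 + 29/624) = 52867/(22473389/624) = 52867*(624/22473389) = 32989008/22473389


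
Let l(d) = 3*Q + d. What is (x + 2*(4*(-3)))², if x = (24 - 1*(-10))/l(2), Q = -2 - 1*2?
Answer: 18769/25 ≈ 750.76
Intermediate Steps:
Q = -4 (Q = -2 - 2 = -4)
l(d) = -12 + d (l(d) = 3*(-4) + d = -12 + d)
x = -17/5 (x = (24 - 1*(-10))/(-12 + 2) = (24 + 10)/(-10) = 34*(-⅒) = -17/5 ≈ -3.4000)
(x + 2*(4*(-3)))² = (-17/5 + 2*(4*(-3)))² = (-17/5 + 2*(-12))² = (-17/5 - 24)² = (-137/5)² = 18769/25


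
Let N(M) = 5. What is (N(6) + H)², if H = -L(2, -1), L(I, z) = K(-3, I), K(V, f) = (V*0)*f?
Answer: 25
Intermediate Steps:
K(V, f) = 0 (K(V, f) = 0*f = 0)
L(I, z) = 0
H = 0 (H = -1*0 = 0)
(N(6) + H)² = (5 + 0)² = 5² = 25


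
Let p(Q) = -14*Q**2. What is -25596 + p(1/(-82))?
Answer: -86053759/3362 ≈ -25596.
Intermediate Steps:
-25596 + p(1/(-82)) = -25596 - 14*(1/(-82))**2 = -25596 - 14*(-1/82)**2 = -25596 - 14*1/6724 = -25596 - 7/3362 = -86053759/3362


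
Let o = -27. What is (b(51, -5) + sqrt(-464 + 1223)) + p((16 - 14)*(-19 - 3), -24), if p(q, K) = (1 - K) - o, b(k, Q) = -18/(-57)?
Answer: 994/19 + sqrt(759) ≈ 79.866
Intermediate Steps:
b(k, Q) = 6/19 (b(k, Q) = -18*(-1/57) = 6/19)
p(q, K) = 28 - K (p(q, K) = (1 - K) - 1*(-27) = (1 - K) + 27 = 28 - K)
(b(51, -5) + sqrt(-464 + 1223)) + p((16 - 14)*(-19 - 3), -24) = (6/19 + sqrt(-464 + 1223)) + (28 - 1*(-24)) = (6/19 + sqrt(759)) + (28 + 24) = (6/19 + sqrt(759)) + 52 = 994/19 + sqrt(759)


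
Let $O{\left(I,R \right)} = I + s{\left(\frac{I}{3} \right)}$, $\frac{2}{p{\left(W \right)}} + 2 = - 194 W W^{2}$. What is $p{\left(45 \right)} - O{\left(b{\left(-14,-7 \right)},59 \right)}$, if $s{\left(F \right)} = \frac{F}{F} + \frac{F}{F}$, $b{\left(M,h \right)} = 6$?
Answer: $- \frac{70713009}{8839126} \approx -8.0$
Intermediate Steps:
$s{\left(F \right)} = 2$ ($s{\left(F \right)} = 1 + 1 = 2$)
$p{\left(W \right)} = \frac{2}{-2 - 194 W^{3}}$ ($p{\left(W \right)} = \frac{2}{-2 + - 194 W W^{2}} = \frac{2}{-2 - 194 W^{3}}$)
$O{\left(I,R \right)} = 2 + I$ ($O{\left(I,R \right)} = I + 2 = 2 + I$)
$p{\left(45 \right)} - O{\left(b{\left(-14,-7 \right)},59 \right)} = - \frac{1}{1 + 97 \cdot 45^{3}} - \left(2 + 6\right) = - \frac{1}{1 + 97 \cdot 91125} - 8 = - \frac{1}{1 + 8839125} - 8 = - \frac{1}{8839126} - 8 = - \frac{70713009}{8839126}$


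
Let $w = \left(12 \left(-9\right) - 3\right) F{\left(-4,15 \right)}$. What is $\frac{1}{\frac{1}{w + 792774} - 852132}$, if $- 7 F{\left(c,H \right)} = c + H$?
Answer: $- \frac{5550639}{4729877112341} \approx -1.1735 \cdot 10^{-6}$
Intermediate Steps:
$F{\left(c,H \right)} = - \frac{H}{7} - \frac{c}{7}$ ($F{\left(c,H \right)} = - \frac{c + H}{7} = - \frac{H + c}{7} = - \frac{H}{7} - \frac{c}{7}$)
$w = \frac{1221}{7}$ ($w = \left(12 \left(-9\right) - 3\right) \left(\left(- \frac{1}{7}\right) 15 - - \frac{4}{7}\right) = \left(-108 - 3\right) \left(- \frac{15}{7} + \frac{4}{7}\right) = \left(-111\right) \left(- \frac{11}{7}\right) = \frac{1221}{7} \approx 174.43$)
$\frac{1}{\frac{1}{w + 792774} - 852132} = \frac{1}{\frac{1}{\frac{1221}{7} + 792774} - 852132} = \frac{1}{\frac{1}{\frac{5550639}{7}} - 852132} = \frac{1}{\frac{7}{5550639} - 852132} = \frac{1}{- \frac{4729877112341}{5550639}} = - \frac{5550639}{4729877112341}$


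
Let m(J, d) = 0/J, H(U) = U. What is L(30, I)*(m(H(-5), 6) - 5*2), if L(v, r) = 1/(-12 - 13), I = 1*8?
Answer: ⅖ ≈ 0.40000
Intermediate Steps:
I = 8
m(J, d) = 0
L(v, r) = -1/25 (L(v, r) = 1/(-25) = -1/25)
L(30, I)*(m(H(-5), 6) - 5*2) = -(0 - 5*2)/25 = -(0 - 10)/25 = -1/25*(-10) = ⅖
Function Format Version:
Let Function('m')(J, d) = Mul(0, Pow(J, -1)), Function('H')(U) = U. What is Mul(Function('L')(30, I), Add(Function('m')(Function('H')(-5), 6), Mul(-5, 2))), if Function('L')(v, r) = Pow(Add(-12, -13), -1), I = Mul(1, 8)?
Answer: Rational(2, 5) ≈ 0.40000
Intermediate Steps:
I = 8
Function('m')(J, d) = 0
Function('L')(v, r) = Rational(-1, 25) (Function('L')(v, r) = Pow(-25, -1) = Rational(-1, 25))
Mul(Function('L')(30, I), Add(Function('m')(Function('H')(-5), 6), Mul(-5, 2))) = Mul(Rational(-1, 25), Add(0, Mul(-5, 2))) = Mul(Rational(-1, 25), Add(0, -10)) = Mul(Rational(-1, 25), -10) = Rational(2, 5)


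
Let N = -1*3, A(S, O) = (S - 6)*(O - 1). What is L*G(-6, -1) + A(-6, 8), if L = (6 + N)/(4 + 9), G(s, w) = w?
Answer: -1095/13 ≈ -84.231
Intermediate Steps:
A(S, O) = (-1 + O)*(-6 + S) (A(S, O) = (-6 + S)*(-1 + O) = (-1 + O)*(-6 + S))
N = -3
L = 3/13 (L = (6 - 3)/(4 + 9) = 3/13 ≈ 0.23077)
L*G(-6, -1) + A(-6, 8) = (3/13)*(-1) + (6 - 1*(-6) - 6*8 + 8*(-6)) = -3/13 + (6 + 6 - 48 - 48) = -3/13 - 84 = -1095/13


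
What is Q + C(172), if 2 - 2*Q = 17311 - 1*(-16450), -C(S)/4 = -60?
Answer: -33279/2 ≈ -16640.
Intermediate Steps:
C(S) = 240 (C(S) = -4*(-60) = 240)
Q = -33759/2 (Q = 1 - (17311 - 1*(-16450))/2 = 1 - (17311 + 16450)/2 = 1 - ½*33761 = 1 - 33761/2 = -33759/2 ≈ -16880.)
Q + C(172) = -33759/2 + 240 = -33279/2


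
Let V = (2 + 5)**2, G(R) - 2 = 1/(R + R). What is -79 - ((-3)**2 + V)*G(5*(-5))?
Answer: -4846/25 ≈ -193.84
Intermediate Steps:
G(R) = 2 + 1/(2*R) (G(R) = 2 + 1/(R + R) = 2 + 1/(2*R))
V = 49 (V = 7**2 = 49)
-79 - ((-3)**2 + V)*G(5*(-5)) = -79 - ((-3)**2 + 49)*(2 + 1/(2*((5*(-5))))) = -79 - (9 + 49)*(2 + (1/2)/(-25)) = -79 - 58*(2 + (1/2)*(-1/25)) = -79 - 58*(2 - 1/50) = -79 - 58*99/50 = -79 - 1*2871/25 = -79 - 2871/25 = -4846/25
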